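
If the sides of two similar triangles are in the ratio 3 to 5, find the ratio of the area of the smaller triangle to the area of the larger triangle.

Area scales with the square of linear dimensions. If every length is multiplied by 3/5, then the area is multiplied by (3/5)^2 = 9/25.
The area ratio is 9:25.

9:25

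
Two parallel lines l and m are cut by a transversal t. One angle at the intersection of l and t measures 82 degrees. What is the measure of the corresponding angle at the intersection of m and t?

Corresponding angles are equal: 82 degrees.

82 degrees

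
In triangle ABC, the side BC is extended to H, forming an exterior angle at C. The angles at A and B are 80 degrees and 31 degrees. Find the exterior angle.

Exterior angle = 80 + 31 = 111 degrees (exterior angle theorem).

111 degrees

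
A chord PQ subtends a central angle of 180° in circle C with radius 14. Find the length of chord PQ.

Chord length = 2r sin(θ/2)
= 2 × 14 × sin(180°/2)
= 2 × 14 × sin(90°)
= 28

28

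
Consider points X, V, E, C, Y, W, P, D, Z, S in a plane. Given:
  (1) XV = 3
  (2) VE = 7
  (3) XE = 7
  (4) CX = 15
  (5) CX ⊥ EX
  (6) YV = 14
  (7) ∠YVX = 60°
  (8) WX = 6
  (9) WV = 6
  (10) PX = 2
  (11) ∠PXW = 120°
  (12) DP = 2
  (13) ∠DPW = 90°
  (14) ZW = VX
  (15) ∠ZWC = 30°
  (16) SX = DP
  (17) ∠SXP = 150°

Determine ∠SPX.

From the given relations: SX = DP = 2.
Step 1: By the law of cosines on triangle PXS: PS² = 2² + 2² − 2·2·2·cos(150°) = 14.93, so PS ≈ 3.86.
Step 2: By the inverse law of cosines on triangle SPX: cos(∠SPX) = (3.86² + 2² − 2²) / (2·3.86·2) = 14.93/15.45 = 0.9659, so ∠SPX = 15°.

Therefore, the measure of angle ∠SPX = 15°.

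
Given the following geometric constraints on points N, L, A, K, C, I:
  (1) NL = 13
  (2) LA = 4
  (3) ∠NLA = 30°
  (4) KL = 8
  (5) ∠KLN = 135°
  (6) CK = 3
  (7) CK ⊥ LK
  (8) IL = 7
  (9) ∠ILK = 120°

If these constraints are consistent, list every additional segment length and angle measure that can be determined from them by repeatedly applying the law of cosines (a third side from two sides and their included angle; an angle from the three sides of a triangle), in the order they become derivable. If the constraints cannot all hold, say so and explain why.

The constraints are consistent. Derivable facts, in order:
After 1 step:
- KI = 13
- LC = √73
- NA ≈ 9.74
- NK ≈ 19.5
After 2 steps:
- ∠ANL = 11.85°
- ∠CLK = 20.56°
- ∠IKL = 27.8°
- ∠KCL = 69.44°
- ∠KIL = 32.2°
- ∠KNL = 16.87°
- ∠LAN = 138.15°
- ∠LKN = 28.13°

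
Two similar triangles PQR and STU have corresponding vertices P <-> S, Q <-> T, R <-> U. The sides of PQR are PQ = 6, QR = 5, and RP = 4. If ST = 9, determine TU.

Since the triangles are similar, the ratio of corresponding sides is constant.
Scale factor k = ST / PQ = 9 / 6 = 3/2
TU = k * QR = 3/2 * 5 = 15/2

15/2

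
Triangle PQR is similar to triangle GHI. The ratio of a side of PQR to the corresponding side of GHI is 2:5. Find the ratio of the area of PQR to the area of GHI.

The ratio of areas of similar triangles equals the square of the side ratio.
Side ratio = 2:5
Area ratio = (2/5)^2 = 4/25 = 4:25

4:25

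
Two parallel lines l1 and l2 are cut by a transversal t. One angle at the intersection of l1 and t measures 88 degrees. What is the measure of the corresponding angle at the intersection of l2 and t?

When a transversal crosses parallel lines, angles in the same position at each intersection are called corresponding angles.
These are always equal, so the answer is 88 degrees.

88 degrees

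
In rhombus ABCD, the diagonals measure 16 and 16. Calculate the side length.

The diagonals of a rhombus bisect each other at right angles.
Half-diagonals: 16/2 = 8 and 16/2 = 8
side = sqrt(8^2 + 8^2)
side = sqrt(64 + 64)
side = sqrt(128) = 8*sqrt(2)

8*sqrt(2)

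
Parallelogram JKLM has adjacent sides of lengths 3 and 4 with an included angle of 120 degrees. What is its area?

Area = 3 * 4 * sin(120°) = 12 * sqrt(3)/2 = 6*sqrt(3)

6*sqrt(3)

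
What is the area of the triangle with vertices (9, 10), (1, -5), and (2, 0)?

Using the Shoelace formula for a triangle:
Area = (1/2)|x0(y1 - y2) + x1(y2 - y0) + x2(y0 - y1)|
Area = (1/2)|9(-5 - 0) + 1(0 - 10) + 2(10 - -5)|
Area = (1/2)|-45 + -10 + 30|
Area = (1/2)|-25|
Area = (1/2)(25)
Area = 25/2

25/2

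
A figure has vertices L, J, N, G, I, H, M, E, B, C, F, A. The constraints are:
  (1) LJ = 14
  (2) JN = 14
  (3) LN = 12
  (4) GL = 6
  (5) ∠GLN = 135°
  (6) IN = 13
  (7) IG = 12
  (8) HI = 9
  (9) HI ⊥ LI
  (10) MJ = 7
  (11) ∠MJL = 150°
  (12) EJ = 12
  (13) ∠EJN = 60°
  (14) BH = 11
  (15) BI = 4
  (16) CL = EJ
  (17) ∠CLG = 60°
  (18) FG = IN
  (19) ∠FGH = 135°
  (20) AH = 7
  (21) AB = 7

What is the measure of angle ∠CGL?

From the given relations: CL = EJ = 12.
Step 1: By the law of cosines on triangle GLC: GC² = 6² + 12² − 2·6·12·cos(60°) = 108, so GC = 6·√3.
Step 2: By the inverse law of cosines on triangle CGL: cos(∠CGL) = ((6·√3)² + 6² − 12²) / (2·6·√3·6) = 0/124.71 = 0, so ∠CGL = 90°.

Therefore, the measure of angle ∠CGL = 90°.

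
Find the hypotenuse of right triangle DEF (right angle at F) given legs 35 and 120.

DE = sqrt(35^2 + 120^2) = sqrt(15625) = 125

125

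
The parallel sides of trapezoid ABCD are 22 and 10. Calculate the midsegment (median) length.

midsegment = (22 + 10) / 2 = 32 / 2 = 16

16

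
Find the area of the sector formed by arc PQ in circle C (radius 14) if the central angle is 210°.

Sector area = πr² × θ/360
= π × 14² × 7/12
= π × 196 × 7/12
= 343*pi/3

343*pi/3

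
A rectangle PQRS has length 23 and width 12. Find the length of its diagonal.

Using the Pythagorean theorem:
d² = 23² + 12² = 529 + 144 = 673
d = sqrt(673)

sqrt(673)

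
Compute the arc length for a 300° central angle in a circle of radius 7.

Arc length = 2π(7)(5/6) = 35*pi/3

35*pi/3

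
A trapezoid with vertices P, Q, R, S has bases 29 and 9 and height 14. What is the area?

Area of a trapezoid = (base1 + base2) * height / 2
Area = (29 + 9) * 14 / 2
Area = 38 * 14 / 2
Area = 532 / 2
Area = 266

266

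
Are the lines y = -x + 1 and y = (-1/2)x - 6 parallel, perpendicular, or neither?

Slope of line 1: m1 = -1
Slope of line 2: m2 = -1/2
m1 != m2 and m1*m2 = 1/2 != -1. Neither.

Neither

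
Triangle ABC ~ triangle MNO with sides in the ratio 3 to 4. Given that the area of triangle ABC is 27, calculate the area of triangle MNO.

For similar figures, the area ratio equals the square of the side ratio.
Side ratio (ABC to MNO) = 3:4, so area ratio = 3^2:4^2 = 9:16.
If the area of ABC is 27, then the area of MNO = 27 * (16/9) = 48.

48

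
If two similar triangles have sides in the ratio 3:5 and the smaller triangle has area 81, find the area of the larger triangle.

Area ratio = (3/5)^2 = 9/25. Area of the larger triangle = 81 * 25/9 = 225.

225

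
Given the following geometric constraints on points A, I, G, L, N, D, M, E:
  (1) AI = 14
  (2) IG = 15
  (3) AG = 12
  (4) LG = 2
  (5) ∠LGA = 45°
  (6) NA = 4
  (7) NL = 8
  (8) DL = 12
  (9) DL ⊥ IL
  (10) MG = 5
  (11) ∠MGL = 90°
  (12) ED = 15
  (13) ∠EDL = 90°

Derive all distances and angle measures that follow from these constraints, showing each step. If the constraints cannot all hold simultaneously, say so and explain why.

The constraints are consistent.

Step 1: From AG = 12, GL = 2, and ∠AGL = 45°, by the law of cosines:
  AL² = AG² + GL² - 2·AG·GL·cos(45°) = 144 + 4 - 33.94 = 114.1
  AL ≈ 10.68

Step 2: From LG = 2, GM = 5, and ∠LGM = 90°, by the law of cosines:
  LM² = LG² + GM² - 2·LG·GM·cos(90°) = 4 + 25 - 0 = 29
  LM = √29

Step 3: From LD = 12, DE = 15, and ∠LDE = 90°, by the law of cosines:
  LE² = LD² + DE² - 2·LD·DE·cos(90°) = 144 + 225 - 0 = 369
  LE = 3·√41

Step 4: From AG = 12, AI = 14, GI = 15, by the inverse law of cosines:
  cos(∠GAI) = (AG² + AI² - GI²) / (2·AG·AI)
  ∠GAI = 69.99°

Step 5: From IA = 14, IG = 15, AG = 12, by the inverse law of cosines:
  cos(∠AIG) = (IA² + IG² - AG²) / (2·IA·IG)
  ∠AIG = 48.74°

Step 6: From GA = 12, GI = 15, AI = 14, by the inverse law of cosines:
  cos(∠AGI) = (GA² + GI² - AI²) / (2·GA·GI)
  ∠AGI = 61.28°

Step 7: From AG = 12, AL = 10.68, GL = 2, by the inverse law of cosines:
  cos(∠GAL) = (AG² + AL² - GL²) / (2·AG·AL)
  ∠GAL = 7.61°

Step 8: From AL = 10.68, AN = 4, LN = 8, by the inverse law of cosines:
  cos(∠LAN) = (AL² + AN² - LN²) / (2·AL·AN)
  ∠LAN = 39.36°

Step 9: From LA = 10.68, LG = 2, AG = 12, by the inverse law of cosines:
  cos(∠ALG) = (LA² + LG² - AG²) / (2·LA·LG)
  ∠ALG = 127.39°

Step 10: From LA = 10.68, LN = 8, AN = 4, by the inverse law of cosines:
  cos(∠ALN) = (LA² + LN² - AN²) / (2·LA·LN)
  ∠ALN = 18.49°

Step 11: From LD = 12, LE = 3·√41, DE = 15, by the inverse law of cosines:
  cos(∠DLE) = (LD² + LE² - DE²) / (2·LD·LE)
  ∠DLE = 51.34°

Step 12: From LG = 2, LM = √29, GM = 5, by the inverse law of cosines:
  cos(∠GLM) = (LG² + LM² - GM²) / (2·LG·LM)
  ∠GLM = 68.2°

Step 13: From NA = 4, NL = 8, AL = 10.68, by the inverse law of cosines:
  cos(∠ANL) = (NA² + NL² - AL²) / (2·NA·NL)
  ∠ANL = 122.15°

Step 14: From MG = 5, ML = √29, GL = 2, by the inverse law of cosines:
  cos(∠GML) = (MG² + ML² - GL²) / (2·MG·ML)
  ∠GML = 21.8°

Step 15: From ED = 15, EL = 3·√41, DL = 12, by the inverse law of cosines:
  cos(∠DEL) = (ED² + EL² - DL²) / (2·ED·EL)
  ∠DEL = 38.66°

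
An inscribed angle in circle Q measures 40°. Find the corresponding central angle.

Central angle = 2 × 40° = 80° (inscribed angle theorem).

80°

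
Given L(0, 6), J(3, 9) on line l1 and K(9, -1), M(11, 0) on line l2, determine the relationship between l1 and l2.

Slope of line 1: m1 = (9 - 6)/(3 - 0) = 3/3 = 1
Slope of line 2: m2 = (0 - -1)/(11 - 9) = 1/2 = 1/2
For parallel lines we need equal slopes: 1 != 1/2.
For perpendicular lines we need m1*m2 = -1: (1)(1/2) = 1/2 != -1.
Since neither condition holds, the lines are neither parallel nor perpendicular.

Neither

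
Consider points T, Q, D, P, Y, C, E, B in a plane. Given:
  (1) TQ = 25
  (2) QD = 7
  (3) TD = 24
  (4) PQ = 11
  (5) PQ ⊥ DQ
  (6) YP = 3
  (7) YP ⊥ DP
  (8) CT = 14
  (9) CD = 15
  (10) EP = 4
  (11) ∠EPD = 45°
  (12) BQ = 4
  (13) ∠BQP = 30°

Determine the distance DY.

Step 1: By the law of cosines on triangle DQP: DP² = 7² + 11² − 2·7·11·cos(90°) = 170, so DP = √170.
Step 2: By the law of cosines on triangle DPY: DY² = √170² + 3² − 2·√170·3·cos(90°) = 179, so DY = √179.

Therefore, the length of DY = √179.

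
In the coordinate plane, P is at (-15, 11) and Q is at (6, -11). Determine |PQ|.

d = sqrt((6 - -15)^2 + (-11 - 11)^2)
d = sqrt(21^2 + -22^2)
d = sqrt(441 + 484)
d = sqrt(925) = 5*sqrt(37)

5*sqrt(37)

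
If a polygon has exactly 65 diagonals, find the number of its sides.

Using d = n(n - 3)/2, we solve 65 = n(n - 3)/2.
So n(n - 3) = 130.
Testing n = 13: 13 * 10 = 130 = 130. Correct.
The polygon has 13 sides.

13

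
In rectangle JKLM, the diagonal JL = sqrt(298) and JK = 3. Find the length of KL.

b = sqrt(d^2 - a^2) = sqrt(298 - 9) = sqrt(289) = 17

17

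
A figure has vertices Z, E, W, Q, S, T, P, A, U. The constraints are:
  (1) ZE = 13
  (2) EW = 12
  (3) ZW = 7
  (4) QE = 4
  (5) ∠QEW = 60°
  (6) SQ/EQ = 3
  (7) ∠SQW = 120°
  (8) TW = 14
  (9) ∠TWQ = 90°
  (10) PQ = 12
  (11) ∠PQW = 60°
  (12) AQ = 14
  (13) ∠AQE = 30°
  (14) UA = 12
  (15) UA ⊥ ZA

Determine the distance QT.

Step 1: By the law of cosines on triangle QEW: QW² = 4² + 12² − 2·4·12·cos(60°) = 112, so QW = 4·√7.
Step 2: By the law of cosines on triangle QWT: QT² = (4·√7)² + 14² − 2·4·√7·14·cos(90°) = 308, so QT = 2·√77.

Therefore, the length of QT = 2·√77.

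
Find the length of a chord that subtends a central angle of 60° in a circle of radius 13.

Drop a perpendicular from the center to the chord, bisecting both the chord and the central angle.
Each half-chord = r sin(θ/2) = 13 sin(30°).
The full chord = 2 × 13 × sin(30°) = 13.

13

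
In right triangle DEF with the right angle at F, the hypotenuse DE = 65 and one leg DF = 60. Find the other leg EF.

By the Pythagorean theorem: EF^2 = DE^2 - DF^2
EF^2 = 65^2 - 60^2 = 4225 - 3600 = 625
EF = sqrt(625) = 25

25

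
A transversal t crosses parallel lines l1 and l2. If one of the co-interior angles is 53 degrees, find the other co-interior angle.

Co-interior angles sum to 180: 180 - 53 = 127 degrees.

127 degrees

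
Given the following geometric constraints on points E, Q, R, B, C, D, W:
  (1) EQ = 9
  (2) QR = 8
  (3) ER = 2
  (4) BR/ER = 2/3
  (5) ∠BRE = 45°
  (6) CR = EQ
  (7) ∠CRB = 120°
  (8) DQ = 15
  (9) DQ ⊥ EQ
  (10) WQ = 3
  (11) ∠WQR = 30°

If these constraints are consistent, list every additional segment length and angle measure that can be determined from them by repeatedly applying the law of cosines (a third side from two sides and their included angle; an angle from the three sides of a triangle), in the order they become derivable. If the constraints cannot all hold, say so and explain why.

The constraints are consistent. Derivable facts, in order:
After 1 step:
- BC ≈ 9.74
- EB ≈ 1.42
- ED = 3·√34
- RW ≈ 5.61
- ∠EQR = 11.72°
- ∠ERQ = 113.97°
- ∠QER = 54.31°
After 2 steps:
- ∠BCR = 6.81°
- ∠BER = 41.73°
- ∠CBR = 53.19°
- ∠DEQ = 59.04°
- ∠EBR = 93.27°
- ∠EDQ = 30.96°
- ∠QRW = 15.52°
- ∠QWR = 134.48°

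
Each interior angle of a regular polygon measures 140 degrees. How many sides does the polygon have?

The exterior angle is the supplement of the interior angle: 180 - 140 = 40 degrees.
Since the exterior angles of any convex polygon sum to 360 degrees, the number of sides is 360 / 40 = 9.

9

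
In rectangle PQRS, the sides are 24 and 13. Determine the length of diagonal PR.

A rectangle's diagonal splits it into two right triangles, with the diagonal as the hypotenuse.
By the Pythagorean theorem, d^2 = 24^2 + 13^2 = 745.
Therefore d = sqrt(745).

sqrt(745)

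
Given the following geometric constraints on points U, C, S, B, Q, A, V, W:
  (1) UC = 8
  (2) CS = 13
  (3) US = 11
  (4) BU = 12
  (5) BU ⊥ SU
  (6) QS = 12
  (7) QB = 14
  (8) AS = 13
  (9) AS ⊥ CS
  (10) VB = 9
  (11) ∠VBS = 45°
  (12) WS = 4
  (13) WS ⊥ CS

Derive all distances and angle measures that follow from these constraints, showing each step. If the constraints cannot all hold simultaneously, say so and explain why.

The constraints are consistent.

Step 1: From CS = 13, SA = 13, and ∠CSA = 90°, by the law of cosines:
  CA² = CS² + SA² - 2·CS·SA·cos(90°) = 169 + 169 - 0 = 338
  CA = 13·√2

Step 2: From CS = 13, SW = 4, and ∠CSW = 90°, by the law of cosines:
  CW² = CS² + SW² - 2·CS·SW·cos(90°) = 169 + 16 - 0 = 185
  CW = √185

Step 3: From SU = 11, UB = 12, and ∠SUB = 90°, by the law of cosines:
  SB² = SU² + UB² - 2·SU·UB·cos(90°) = 121 + 144 - 0 = 265
  SB ≈ 16.28

Step 4: From UC = 8, US = 11, CS = 13, by the inverse law of cosines:
  cos(∠CUS) = (UC² + US² - CS²) / (2·UC·US)
  ∠CUS = 84.78°

Step 5: From CS = 13, CU = 8, SU = 11, by the inverse law of cosines:
  cos(∠SCU) = (CS² + CU² - SU²) / (2·CS·CU)
  ∠SCU = 57.42°

Step 6: From SC = 13, SU = 11, CU = 8, by the inverse law of cosines:
  cos(∠CSU) = (SC² + SU² - CU²) / (2·SC·SU)
  ∠CSU = 37.79°

Step 7: From SB = 16.28, BV = 9, and ∠SBV = 45°, by the law of cosines:
  SV² = SB² + BV² - 2·SB·BV·cos(45°) = 265 + 81 - 207.2 = 138.8
  SV ≈ 11.78

Step 8: From CA = 13·√2, CS = 13, AS = 13, by the inverse law of cosines:
  cos(∠ACS) = (CA² + CS² - AS²) / (2·CA·CS)
  ∠ACS = 45°

Step 9: From CS = 13, CW = √185, SW = 4, by the inverse law of cosines:
  cos(∠SCW) = (CS² + CW² - SW²) / (2·CS·CW)
  ∠SCW = 17.1°

Step 10: From SB = 16.28, SQ = 12, BQ = 14, by the inverse law of cosines:
  cos(∠BSQ) = (SB² + SQ² - BQ²) / (2·SB·SQ)
  ∠BSQ = 56.96°

Step 11: From SB = 16.28, SU = 11, BU = 12, by the inverse law of cosines:
  cos(∠BSU) = (SB² + SU² - BU²) / (2·SB·SU)
  ∠BSU = 47.49°

Step 12: From BQ = 14, BS = 16.28, QS = 12, by the inverse law of cosines:
  cos(∠QBS) = (BQ² + BS² - QS²) / (2·BQ·BS)
  ∠QBS = 45.94°

Step 13: From BS = 16.28, BU = 12, SU = 11, by the inverse law of cosines:
  cos(∠SBU) = (BS² + BU² - SU²) / (2·BS·BU)
  ∠SBU = 42.51°

Step 14: From QB = 14, QS = 12, BS = 16.28, by the inverse law of cosines:
  cos(∠BQS) = (QB² + QS² - BS²) / (2·QB·QS)
  ∠BQS = 77.1°

Step 15: From AC = 13·√2, AS = 13, CS = 13, by the inverse law of cosines:
  cos(∠CAS) = (AC² + AS² - CS²) / (2·AC·AS)
  ∠CAS = 45°

Step 16: From WC = √185, WS = 4, CS = 13, by the inverse law of cosines:
  cos(∠CWS) = (WC² + WS² - CS²) / (2·WC·WS)
  ∠CWS = 72.9°

Step 17: From SB = 16.28, SV = 11.78, BV = 9, by the inverse law of cosines:
  cos(∠BSV) = (SB² + SV² - BV²) / (2·SB·SV)
  ∠BSV = 32.69°

Step 18: From VB = 9, VS = 11.78, BS = 16.28, by the inverse law of cosines:
  cos(∠BVS) = (VB² + VS² - BS²) / (2·VB·VS)
  ∠BVS = 102.31°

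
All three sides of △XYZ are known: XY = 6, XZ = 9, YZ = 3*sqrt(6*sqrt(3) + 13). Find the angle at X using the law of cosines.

cos(X) = (6² + 9² - (3*sqrt(6*sqrt(3) + 13))²) / (2 × 6 × 9) = -sqrt(3)/2, so X = arccos(-sqrt(3)/2) = 150°.

150°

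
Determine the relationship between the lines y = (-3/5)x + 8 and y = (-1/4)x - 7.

Slope of line 1: m1 = -3/5
Slope of line 2: m2 = -1/4
m1 != m2 (-3/5 != -1/4), so not parallel.
m1 * m2 = (-3/5) * (-1/4) = 3/20 != -1, so not perpendicular.
The lines are neither parallel nor perpendicular.

Neither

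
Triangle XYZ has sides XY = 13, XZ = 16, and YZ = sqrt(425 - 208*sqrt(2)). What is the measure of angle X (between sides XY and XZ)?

By the inverse law of cosines: cos(X) = (XY² + XZ² - YZ²) / (2 × XY × XZ)
cos(X) = (13² + 16² - (sqrt(425 - 208*sqrt(2)))²) / (2 × 13 × 16)
cos(X) = (169 + 256 - (425 - 208*sqrt(2))) / 416
cos(X) = sqrt(2)/2
X = arccos(sqrt(2)/2) = 45°

45°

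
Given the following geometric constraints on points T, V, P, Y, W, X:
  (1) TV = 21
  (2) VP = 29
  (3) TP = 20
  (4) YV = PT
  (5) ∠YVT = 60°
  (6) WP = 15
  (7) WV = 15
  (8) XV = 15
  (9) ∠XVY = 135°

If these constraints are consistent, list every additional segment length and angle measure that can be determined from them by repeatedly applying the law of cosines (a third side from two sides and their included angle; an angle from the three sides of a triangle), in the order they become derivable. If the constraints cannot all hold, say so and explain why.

The constraints are consistent. Derivable facts, in order:
After 1 step:
- TY ≈ 20.52
- YX ≈ 32.39
- ∠PTV = 90°
- ∠PVT = 43.6°
- ∠PVW = 14.84°
- ∠PWV = 150.33°
- ∠TPV = 46.4°
- ∠VPW = 14.84°
After 2 steps:
- ∠TYV = 62.42°
- ∠VTY = 57.58°
- ∠VXY = 25.89°
- ∠VYX = 19.11°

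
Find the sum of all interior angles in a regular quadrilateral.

The sum of interior angles of an n-sided polygon is (n - 2) * 180.
For n = 4: (4 - 2) * 180 = 2 * 180 = 360 degrees.

360 degrees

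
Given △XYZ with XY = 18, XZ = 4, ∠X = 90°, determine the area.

When two sides and the included angle are known, the area formula is (1/2)ab sin(C).
The height from one side to the opposite vertex is 4 sin(90°) = 4.
Area = (1/2) * 18 * 4 = 36.

36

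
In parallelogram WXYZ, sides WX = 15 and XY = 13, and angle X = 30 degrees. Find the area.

Area = 15 * 13 * sin(30°) = 195 * 1/2 = 195/2

195/2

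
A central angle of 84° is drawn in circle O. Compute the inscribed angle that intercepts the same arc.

An inscribed angle intercepts an arc from a point on the circle, while the central angle intercepts the same arc from the center.
The inscribed angle is always half the central angle: 84° / 2 = 42°.

42°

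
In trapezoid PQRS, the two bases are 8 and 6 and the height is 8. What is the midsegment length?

midsegment = (8 + 6) / 2 = 14 / 2 = 7

7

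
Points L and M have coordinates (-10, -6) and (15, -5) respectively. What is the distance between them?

The horizontal distance is |15 - -10| = 25 and the vertical distance is |-5 - -6| = 1.
By the Pythagorean theorem, d = sqrt(25^2 + 1^2) = sqrt(626).

sqrt(626)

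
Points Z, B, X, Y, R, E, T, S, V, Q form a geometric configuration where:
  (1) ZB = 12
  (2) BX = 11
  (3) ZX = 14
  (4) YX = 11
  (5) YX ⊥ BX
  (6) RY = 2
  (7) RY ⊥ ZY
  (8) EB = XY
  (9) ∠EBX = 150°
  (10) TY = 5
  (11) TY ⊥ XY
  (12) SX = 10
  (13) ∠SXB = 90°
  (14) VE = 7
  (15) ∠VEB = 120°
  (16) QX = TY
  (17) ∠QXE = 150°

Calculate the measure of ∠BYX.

Step 1: By the law of cosines on triangle YXB: YB² = 11² + 11² − 2·11·11·cos(90°) = 242, so YB = 11·√2.
Step 2: By the inverse law of cosines on triangle BYX: cos(∠BYX) = ((11·√2)² + 11² − 11²) / (2·11·√2·11) = 242/342.24 = 0.7071, so ∠BYX = 45°.

Therefore, the measure of angle ∠BYX = 45°.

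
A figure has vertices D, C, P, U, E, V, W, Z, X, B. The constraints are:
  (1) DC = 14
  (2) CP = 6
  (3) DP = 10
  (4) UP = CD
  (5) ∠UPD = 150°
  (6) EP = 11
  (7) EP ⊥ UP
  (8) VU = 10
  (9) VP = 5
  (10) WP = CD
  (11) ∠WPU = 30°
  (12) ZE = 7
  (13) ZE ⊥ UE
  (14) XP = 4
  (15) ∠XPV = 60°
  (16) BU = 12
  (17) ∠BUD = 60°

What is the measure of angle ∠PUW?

From the given relations: UP = CD = 14; WP = CD = 14.
Step 1: By the law of cosines on triangle UPW: UW² = 14² + 14² − 2·14·14·cos(30°) = 52.52, so UW ≈ 7.25.
Step 2: By the inverse law of cosines on triangle PUW: cos(∠PUW) = (14² + 7.25² − 14²) / (2·14·7.25) = 52.52/202.91 = 0.2588, so ∠PUW = 75°.

Therefore, the measure of angle ∠PUW = 75°.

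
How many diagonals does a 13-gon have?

Total line segments between 13 vertices = C(13,2) = 78.
Subtract the 13 sides: 78 - 13 = 65 diagonals.

65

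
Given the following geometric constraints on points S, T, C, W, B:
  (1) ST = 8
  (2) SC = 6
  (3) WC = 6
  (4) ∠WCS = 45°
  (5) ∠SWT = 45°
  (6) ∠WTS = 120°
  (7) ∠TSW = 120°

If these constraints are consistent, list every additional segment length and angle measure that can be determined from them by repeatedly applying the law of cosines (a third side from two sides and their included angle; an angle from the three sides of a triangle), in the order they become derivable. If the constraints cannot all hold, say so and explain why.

These constraints are not satisfiable: (5), (6) and (7) are the three interior angles of triangle SWT, which must sum to 180°, but 45° + 120° + 120° = 285°. No planar figure meets all of them, so nothing further can be derived.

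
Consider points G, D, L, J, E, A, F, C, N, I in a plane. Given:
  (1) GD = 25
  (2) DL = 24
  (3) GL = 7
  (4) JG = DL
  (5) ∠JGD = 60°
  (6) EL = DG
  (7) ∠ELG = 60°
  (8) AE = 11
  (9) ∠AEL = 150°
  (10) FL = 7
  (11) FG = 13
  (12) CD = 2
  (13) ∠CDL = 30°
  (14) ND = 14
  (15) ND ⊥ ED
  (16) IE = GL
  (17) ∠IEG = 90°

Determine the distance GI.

From the given relations: EL = DG = 25; IE = GL = 7.
Step 1: By the law of cosines on triangle ELG: EG² = 25² + 7² − 2·25·7·cos(60°) = 499, so EG ≈ 22.34.
Step 2: By the law of cosines on triangle GEI: GI² = 22.34² + 7² − 2·22.34·7·cos(90°) = 548, so GI = 2·√137.

Therefore, the length of GI = 2·√137.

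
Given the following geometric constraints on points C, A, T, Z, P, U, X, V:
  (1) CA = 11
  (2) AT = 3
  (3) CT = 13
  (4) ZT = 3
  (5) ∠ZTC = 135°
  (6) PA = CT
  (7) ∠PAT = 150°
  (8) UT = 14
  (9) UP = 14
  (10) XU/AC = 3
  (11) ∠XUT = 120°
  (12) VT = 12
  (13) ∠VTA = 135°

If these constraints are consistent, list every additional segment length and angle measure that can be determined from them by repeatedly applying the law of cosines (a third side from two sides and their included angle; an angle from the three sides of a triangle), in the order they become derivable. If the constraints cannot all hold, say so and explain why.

The constraints are consistent. Derivable facts, in order:
After 1 step:
- AV ≈ 14.28
- CZ ≈ 15.27
- TP ≈ 15.67
- TX ≈ 41.8
- ∠ACT = 10.73°
- ∠ATC = 43.05°
- ∠CAT = 126.22°
After 2 steps:
- ∠APT = 5.49°
- ∠ATP = 24.51°
- ∠AVT = 8.54°
- ∠CZT = 37.01°
- ∠PTU = 55.97°
- ∠PUT = 68.06°
- ∠TAV = 36.46°
- ∠TCZ = 7.99°
- ∠TPU = 55.97°
- ∠TXU = 16.86°
- ∠UTX = 43.14°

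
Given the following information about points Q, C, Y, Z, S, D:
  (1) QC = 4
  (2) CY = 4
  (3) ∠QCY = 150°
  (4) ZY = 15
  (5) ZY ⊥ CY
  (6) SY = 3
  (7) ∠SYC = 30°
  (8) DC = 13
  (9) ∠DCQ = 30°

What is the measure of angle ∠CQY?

Step 1: By the law of cosines on triangle QCY: QY² = 4² + 4² − 2·4·4·cos(150°) = 59.71, so QY ≈ 7.73.
Step 2: By the inverse law of cosines on triangle CQY: cos(∠CQY) = (4² + 7.73² − 4²) / (2·4·7.73) = 59.71/61.82 = 0.9659, so ∠CQY = 15°.

Therefore, the measure of angle ∠CQY = 15°.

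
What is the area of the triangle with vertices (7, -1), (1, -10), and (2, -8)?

The Shoelace formula computes the area from vertex coordinates by summing cross products.
For vertices (7,-1), (1,-10), (2,-8):
Signed sum = 7*-10 - 1*-1 + 1*-8 - 2*-10 + 2*-1 - 7*-8
= -69 + 12 + 54 = -3
Area = (1/2)|-3| = 3/2.

3/2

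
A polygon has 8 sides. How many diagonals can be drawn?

Each of the 8 vertices connects to 5 non-adjacent vertices via diagonals.
Total connections = 8 × 5 = 40, but each diagonal is counted twice.
Number of diagonals = 40 / 2 = 20.

20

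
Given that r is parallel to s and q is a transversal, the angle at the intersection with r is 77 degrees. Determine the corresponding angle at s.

When a transversal crosses parallel lines, angles in the same position at each intersection are called corresponding angles.
These are always equal, so the answer is 77 degrees.

77 degrees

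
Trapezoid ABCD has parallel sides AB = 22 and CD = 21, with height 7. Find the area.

Area of a trapezoid = (base1 + base2) * height / 2
Area = (22 + 21) * 7 / 2
Area = 43 * 7 / 2
Area = 301 / 2
Area = 301/2

301/2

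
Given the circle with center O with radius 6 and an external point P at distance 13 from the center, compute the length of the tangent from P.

tangent = √(d² - r²) = √(13² - 6²) = √(169 - 36) = √133 = sqrt(133)

sqrt(133)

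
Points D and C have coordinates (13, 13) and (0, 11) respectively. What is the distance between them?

d = sqrt((0 - 13)^2 + (11 - 13)^2)
d = sqrt(-13^2 + -2^2)
d = sqrt(169 + 4)
d = sqrt(173)

sqrt(173)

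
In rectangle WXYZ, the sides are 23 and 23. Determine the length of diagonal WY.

d = sqrt(23^2 + 23^2) = sqrt(1058) = 23*sqrt(2)

23*sqrt(2)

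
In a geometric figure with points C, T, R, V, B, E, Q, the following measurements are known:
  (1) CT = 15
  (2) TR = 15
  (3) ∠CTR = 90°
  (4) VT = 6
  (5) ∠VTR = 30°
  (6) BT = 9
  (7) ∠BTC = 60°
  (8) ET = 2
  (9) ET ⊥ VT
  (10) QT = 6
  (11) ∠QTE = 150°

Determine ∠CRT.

Step 1: By the law of cosines on triangle RTC: RC² = 15² + 15² − 2·15·15·cos(90°) = 450, so RC = 15·√2.
Step 2: By the inverse law of cosines on triangle CRT: cos(∠CRT) = ((15·√2)² + 15² − 15²) / (2·15·√2·15) = 450/636.4 = 0.7071, so ∠CRT = 45°.

Therefore, the measure of angle ∠CRT = 45°.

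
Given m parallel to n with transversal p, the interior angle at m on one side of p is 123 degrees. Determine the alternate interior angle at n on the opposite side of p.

Alternate interior angles formed by parallel lines and a transversal are equal.
The given angle is 123 degrees.
The alternate interior angle = 123 degrees.

123 degrees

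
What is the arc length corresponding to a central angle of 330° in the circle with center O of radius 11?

Arc length = 2πr × θ/360
= 2π × 11 × 11/12
= 121*pi/6

121*pi/6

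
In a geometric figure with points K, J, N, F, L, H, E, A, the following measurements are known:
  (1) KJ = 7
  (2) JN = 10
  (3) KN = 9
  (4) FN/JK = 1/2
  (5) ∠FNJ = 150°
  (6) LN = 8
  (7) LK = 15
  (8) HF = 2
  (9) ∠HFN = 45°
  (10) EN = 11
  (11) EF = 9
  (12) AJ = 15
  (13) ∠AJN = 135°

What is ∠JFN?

From the given relations: FN = 1/2·JK = 1/2·7 ≈ 3.5.
Step 1: By the law of cosines on triangle FNJ: FJ² = 3.5² + 10² − 2·3.5·10·cos(150°) = 172.87, so FJ ≈ 13.15.
Step 2: By the inverse law of cosines on triangle JFN: cos(∠JFN) = (13.15² + 3.5² − 10²) / (2·13.15·3.5) = 85.12/92.04 = 0.9249, so ∠JFN = 22.35°.

Therefore, the measure of angle ∠JFN = 22.35°.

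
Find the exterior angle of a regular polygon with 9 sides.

Each exterior angle of a regular n-gon is 360 / n.
For n = 9: 360 / 9 = 40 degrees.

40 degrees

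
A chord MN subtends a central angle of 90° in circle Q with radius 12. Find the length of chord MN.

Chord length = 2r sin(θ/2)
= 2 × 12 × sin(90°/2)
= 2 × 12 × sin(45°)
= 12*sqrt(2)

12*sqrt(2)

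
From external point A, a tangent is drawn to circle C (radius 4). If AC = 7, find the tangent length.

Let T be the point of tangency. Then CT ⊥ AT (radius ⊥ tangent).
In right triangle CTA: CA² = CT² + AT²
7² = 4² + AT²
AT² = 33, AT = sqrt(33)

sqrt(33)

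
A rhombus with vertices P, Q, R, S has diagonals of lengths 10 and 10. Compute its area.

Area of a rhombus = (d1 * d2) / 2
Area = (10 * 10) / 2
Area = 100 / 2
Area = 50

50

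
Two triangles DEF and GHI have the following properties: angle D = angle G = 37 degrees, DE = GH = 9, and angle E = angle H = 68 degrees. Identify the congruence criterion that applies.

Consider the given information: angle D = angle G = 37 degrees, DE = GH = 9, and angle E = angle H = 68 degrees
This is not SSS or SAS: SSS requires all three pairs of sides, but we don't have that. SAS requires two sides and the included angle between them.
The correct criterion is ASA. Two pairs of corresponding angles and the included side are equal (Angle-Side-Angle).

ASA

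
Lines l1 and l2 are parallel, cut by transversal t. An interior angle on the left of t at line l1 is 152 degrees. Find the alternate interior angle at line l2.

Alternate interior angles are equal: 152 degrees.

152 degrees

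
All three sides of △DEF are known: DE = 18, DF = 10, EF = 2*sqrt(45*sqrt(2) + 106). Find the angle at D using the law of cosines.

cos(D) = (18² + 10² - (2*sqrt(45*sqrt(2) + 106))²) / (2 × 18 × 10) = -sqrt(2)/2, so D = arccos(-sqrt(2)/2) = 135°.

135°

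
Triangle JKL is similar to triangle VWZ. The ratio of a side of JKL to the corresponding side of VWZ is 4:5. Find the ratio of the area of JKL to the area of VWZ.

Area scales with the square of linear dimensions. If every length is multiplied by 4/5, then the area is multiplied by (4/5)^2 = 16/25.
The area ratio is 16:25.

16:25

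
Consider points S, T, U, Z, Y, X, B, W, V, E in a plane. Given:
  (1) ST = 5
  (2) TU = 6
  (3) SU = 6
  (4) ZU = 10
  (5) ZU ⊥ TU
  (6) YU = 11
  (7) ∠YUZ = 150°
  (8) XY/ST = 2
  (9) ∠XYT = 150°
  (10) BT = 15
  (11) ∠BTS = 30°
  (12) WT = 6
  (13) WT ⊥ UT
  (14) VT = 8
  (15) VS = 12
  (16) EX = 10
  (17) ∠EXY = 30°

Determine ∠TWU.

Step 1: By the law of cosines on triangle WTU: WU² = 6² + 6² − 2·6·6·cos(90°) = 72, so WU = 6·√2.
Step 2: By the inverse law of cosines on triangle TWU: cos(∠TWU) = (6² + (6·√2)² − 6²) / (2·6·6·√2) = 72/101.82 = 0.7071, so ∠TWU = 45°.

Therefore, the measure of angle ∠TWU = 45°.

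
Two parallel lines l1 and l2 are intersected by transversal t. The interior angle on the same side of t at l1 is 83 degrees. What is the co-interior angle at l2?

Co-interior angles sum to 180: 180 - 83 = 97 degrees.

97 degrees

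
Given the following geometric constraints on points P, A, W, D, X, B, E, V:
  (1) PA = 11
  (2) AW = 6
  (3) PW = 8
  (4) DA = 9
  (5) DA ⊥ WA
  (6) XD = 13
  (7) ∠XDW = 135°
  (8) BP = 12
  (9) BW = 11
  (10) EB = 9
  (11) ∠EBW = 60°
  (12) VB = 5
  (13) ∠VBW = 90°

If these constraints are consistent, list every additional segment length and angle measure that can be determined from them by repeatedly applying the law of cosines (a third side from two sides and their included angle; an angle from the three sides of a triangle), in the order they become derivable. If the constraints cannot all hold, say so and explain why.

The constraints are consistent. Derivable facts, in order:
After 1 step:
- WD = 3·√13
- WE = √103
- WV = √146
- ∠APW = 32.16°
- ∠AWP = 102.64°
- ∠BPW = 63.06°
- ∠BWP = 76.53°
- ∠PAW = 45.21°
- ∠PBW = 40.42°
After 2 steps:
- WX ≈ 22.02
- ∠ADW = 33.69°
- ∠AWD = 56.31°
- ∠BEW = 69.83°
- ∠BVW = 65.56°
- ∠BWE = 50.17°
- ∠BWV = 24.44°
After 3 steps:
- ∠DWX = 24.67°
- ∠DXW = 20.33°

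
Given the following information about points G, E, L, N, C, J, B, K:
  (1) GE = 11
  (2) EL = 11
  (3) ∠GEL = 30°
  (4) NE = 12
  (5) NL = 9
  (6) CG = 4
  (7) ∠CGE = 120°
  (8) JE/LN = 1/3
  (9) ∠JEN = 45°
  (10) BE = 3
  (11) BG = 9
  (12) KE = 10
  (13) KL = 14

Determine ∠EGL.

Step 1: By the law of cosines on triangle GEL: GL² = 11² + 11² − 2·11·11·cos(30°) = 32.42, so GL ≈ 5.69.
Step 2: By the inverse law of cosines on triangle EGL: cos(∠EGL) = (11² + 5.69² − 11²) / (2·11·5.69) = 32.42/125.27 = 0.2588, so ∠EGL = 75°.

Therefore, the measure of angle ∠EGL = 75°.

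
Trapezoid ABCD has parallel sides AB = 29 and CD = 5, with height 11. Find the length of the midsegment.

The midsegment of a trapezoid = (base1 + base2) / 2
midsegment = (29 + 5) / 2
midsegment = 34 / 2
midsegment = 17

17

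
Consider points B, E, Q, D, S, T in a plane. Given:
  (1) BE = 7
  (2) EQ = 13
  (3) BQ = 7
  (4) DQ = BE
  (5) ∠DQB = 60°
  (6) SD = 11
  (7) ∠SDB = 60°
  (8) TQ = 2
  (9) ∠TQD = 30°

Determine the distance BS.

From the given relations: DQ = BE = 7.
Step 1: By the law of cosines on triangle BQD: BD² = 7² + 7² − 2·7·7·cos(60°) = 49, so BD = 7.
Step 2: By the law of cosines on triangle BDS: BS² = 7² + 11² − 2·7·11·cos(60°) = 93, so BS = √93.

Therefore, the length of BS = √93.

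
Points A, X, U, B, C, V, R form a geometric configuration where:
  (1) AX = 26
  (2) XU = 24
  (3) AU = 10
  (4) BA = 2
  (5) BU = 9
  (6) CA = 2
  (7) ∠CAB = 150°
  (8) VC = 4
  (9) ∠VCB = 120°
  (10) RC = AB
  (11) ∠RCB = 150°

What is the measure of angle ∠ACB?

Step 1: By the law of cosines on triangle CAB: CB² = 2² + 2² − 2·2·2·cos(150°) = 14.93, so CB ≈ 3.86.
Step 2: By the inverse law of cosines on triangle ACB: cos(∠ACB) = (2² + 3.86² − 2²) / (2·2·3.86) = 14.93/15.45 = 0.9659, so ∠ACB = 15°.

Therefore, the measure of angle ∠ACB = 15°.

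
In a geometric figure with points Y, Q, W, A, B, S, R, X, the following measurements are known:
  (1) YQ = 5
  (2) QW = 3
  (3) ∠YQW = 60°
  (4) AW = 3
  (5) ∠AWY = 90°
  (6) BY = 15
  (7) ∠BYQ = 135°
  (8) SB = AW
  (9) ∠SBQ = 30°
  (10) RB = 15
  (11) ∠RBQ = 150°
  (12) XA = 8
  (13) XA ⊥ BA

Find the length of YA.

Step 1: By the law of cosines on triangle YQW: YW² = 5² + 3² − 2·5·3·cos(60°) = 19, so YW = √19.
Step 2: By the law of cosines on triangle YWA: YA² = √19² + 3² − 2·√19·3·cos(90°) = 28, so YA = 2·√7.

Therefore, the length of YA = 2·√7.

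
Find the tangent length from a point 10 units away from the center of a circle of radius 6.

tangent = √(d² - r²) = √(10² - 6²) = √(100 - 36) = √64 = 8

8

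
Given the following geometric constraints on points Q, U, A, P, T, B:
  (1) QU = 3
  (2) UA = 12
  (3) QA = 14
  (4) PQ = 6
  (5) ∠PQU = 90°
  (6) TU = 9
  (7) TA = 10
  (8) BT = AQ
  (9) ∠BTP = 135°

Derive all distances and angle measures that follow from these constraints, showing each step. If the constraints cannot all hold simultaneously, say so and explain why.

The constraints are consistent.

From the given relations:
  BT = AQ = 14

Step 1: From UQ = 3, QP = 6, and ∠UQP = 90°, by the law of cosines:
  UP² = UQ² + QP² - 2·UQ·QP·cos(90°) = 9 + 36 - 0 = 45
  UP = 3·√5

Step 2: From QA = 14, QU = 3, AU = 12, by the inverse law of cosines:
  cos(∠AQU) = (QA² + QU² - AU²) / (2·QA·QU)
  ∠AQU = 43.43°

Step 3: From UA = 12, UQ = 3, AQ = 14, by the inverse law of cosines:
  cos(∠AUQ) = (UA² + UQ² - AQ²) / (2·UA·UQ)
  ∠AUQ = 126.67°

Step 4: From UA = 12, UT = 9, AT = 10, by the inverse law of cosines:
  cos(∠AUT) = (UA² + UT² - AT²) / (2·UA·UT)
  ∠AUT = 54.64°

Step 5: From AQ = 14, AU = 12, QU = 3, by the inverse law of cosines:
  cos(∠QAU) = (AQ² + AU² - QU²) / (2·AQ·AU)
  ∠QAU = 9.9°

Step 6: From AT = 10, AU = 12, TU = 9, by the inverse law of cosines:
  cos(∠TAU) = (AT² + AU² - TU²) / (2·AT·AU)
  ∠TAU = 47.22°

Step 7: From TA = 10, TU = 9, AU = 12, by the inverse law of cosines:
  cos(∠ATU) = (TA² + TU² - AU²) / (2·TA·TU)
  ∠ATU = 78.14°

Step 8: From UP = 3·√5, UQ = 3, PQ = 6, by the inverse law of cosines:
  cos(∠PUQ) = (UP² + UQ² - PQ²) / (2·UP·UQ)
  ∠PUQ = 63.43°

Step 9: From PQ = 6, PU = 3·√5, QU = 3, by the inverse law of cosines:
  cos(∠QPU) = (PQ² + PU² - QU²) / (2·PQ·PU)
  ∠QPU = 26.57°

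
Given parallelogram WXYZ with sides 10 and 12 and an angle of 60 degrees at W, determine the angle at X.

Consecutive angles are supplementary: angle X = 180 - 60 = 120 degrees.

120 degrees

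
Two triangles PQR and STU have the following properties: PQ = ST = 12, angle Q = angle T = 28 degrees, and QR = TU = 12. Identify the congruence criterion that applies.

Consider the given information: PQ = ST = 12, angle Q = angle T = 28 degrees, and QR = TU = 12
This is not AAS or HL: AAS requires two angles and a non-included side. HL only applies to right triangles with matching hypotenuse and leg.
The correct criterion is SAS. Two pairs of corresponding sides and the included angle are equal (Side-Angle-Side).

SAS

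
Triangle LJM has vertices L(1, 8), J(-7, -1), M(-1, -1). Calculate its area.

The Shoelace formula computes the area from vertex coordinates by summing cross products.
For vertices (1,8), (-7,-1), (-1,-1):
Signed sum = 1*-1 - -7*8 + -7*-1 - -1*-1 + -1*8 - 1*-1
= 55 + 6 + -7 = 54
Area = (1/2)|54| = 27.

27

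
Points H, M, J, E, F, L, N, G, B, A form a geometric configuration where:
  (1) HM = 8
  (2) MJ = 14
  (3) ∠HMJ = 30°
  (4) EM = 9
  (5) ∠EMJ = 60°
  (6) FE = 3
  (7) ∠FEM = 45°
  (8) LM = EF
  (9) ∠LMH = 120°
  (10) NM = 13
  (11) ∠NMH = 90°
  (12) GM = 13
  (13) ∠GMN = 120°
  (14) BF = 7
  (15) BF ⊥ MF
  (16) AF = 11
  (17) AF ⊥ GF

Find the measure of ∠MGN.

Step 1: By the law of cosines on triangle GMN: GN² = 13² + 13² − 2·13·13·cos(120°) = 507, so GN = 13·√3.
Step 2: By the inverse law of cosines on triangle MGN: cos(∠MGN) = (13² + (13·√3)² − 13²) / (2·13·13·√3) = 507/585.43 = 0.866, so ∠MGN = 30°.

Therefore, the measure of angle ∠MGN = 30°.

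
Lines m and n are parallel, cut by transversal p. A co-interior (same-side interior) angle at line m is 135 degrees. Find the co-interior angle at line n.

Co-interior (same-side interior) angles are between the parallel lines on the same side of the transversal.
Unlike corresponding or alternate interior angles, they are supplementary rather than equal.
So the angle = 180 - 135 = 45 degrees.

45 degrees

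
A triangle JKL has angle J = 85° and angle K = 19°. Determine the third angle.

angle L = 180 - 85 - 19 = 76 degrees.

76 degrees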